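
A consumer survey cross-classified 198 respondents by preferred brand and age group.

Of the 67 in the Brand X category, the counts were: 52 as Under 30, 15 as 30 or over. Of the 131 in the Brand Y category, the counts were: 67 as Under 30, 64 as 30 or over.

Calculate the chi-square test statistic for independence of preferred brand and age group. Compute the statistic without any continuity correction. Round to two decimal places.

Row totals: 67, 131. Column totals: 119, 79. Grand total N = 198.
Expected counts (row total × column total / N):
  Brand X, Under 30: 67×119/198 = 40.268
  Brand X, 30 or over: 67×79/198 = 26.732
  Brand Y, Under 30: 131×119/198 = 78.732
  Brand Y, 30 or over: 131×79/198 = 52.268
Contributions (O − E)²/E:
  (52 − 40.268)²/40.268 = 3.4181
  (15 − 26.732)²/26.732 = 5.1489
  (67 − 78.732)²/78.732 = 1.7482
  (64 − 52.268)²/52.268 = 2.6333
χ² = 3.4181 + 5.1489 + 1.7482 + 2.6333 = 12.95

12.95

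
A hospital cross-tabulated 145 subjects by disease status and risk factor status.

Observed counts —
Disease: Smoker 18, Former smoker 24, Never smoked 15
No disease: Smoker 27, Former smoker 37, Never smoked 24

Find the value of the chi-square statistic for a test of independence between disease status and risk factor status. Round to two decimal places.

Row totals: 57, 88. Column totals: 45, 61, 39. Grand total N = 145.
Expected counts (row total × column total / N):
  Disease, Smoker: 57×45/145 = 17.690
  Disease, Former smoker: 57×61/145 = 23.979
  Disease, Never smoked: 57×39/145 = 15.331
  No disease, Smoker: 88×45/145 = 27.310
  No disease, Former smoker: 88×61/145 = 37.021
  No disease, Never smoked: 88×39/145 = 23.669
Contributions (O − E)²/E:
  (18 − 17.690)²/17.690 = 0.0054
  (24 − 23.979)²/23.979 = 0.0000
  (15 − 15.331)²/15.331 = 0.0071
  (27 − 27.310)²/27.310 = 0.0035
  (37 − 37.021)²/37.021 = 0.0000
  (24 − 23.669)²/23.669 = 0.0046
χ² = 0.0054 + 0.0000 + 0.0071 + 0.0035 + 0.0000 + 0.0046 = 0.02

0.02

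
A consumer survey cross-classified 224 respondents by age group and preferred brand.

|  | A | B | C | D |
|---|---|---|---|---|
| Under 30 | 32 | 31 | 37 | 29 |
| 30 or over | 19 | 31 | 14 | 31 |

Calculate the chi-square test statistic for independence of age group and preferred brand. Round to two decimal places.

Row totals: 129, 95. Column totals: 51, 62, 51, 60. Grand total N = 224.
Expected counts (row total × column total / N):
  Under 30, A: 129×51/224 = 29.371
  Under 30, B: 129×62/224 = 35.705
  Under 30, C: 129×51/224 = 29.371
  Under 30, D: 129×60/224 = 34.554
  30 or over, A: 95×51/224 = 21.629
  30 or over, B: 95×62/224 = 26.295
  30 or over, C: 95×51/224 = 21.629
  30 or over, D: 95×60/224 = 25.446
Contributions (O − E)²/E:
  (32 − 29.371)²/29.371 = 0.2353
  (31 − 35.705)²/35.705 = 0.6200
  (37 − 29.371)²/29.371 = 1.9816
  (29 − 34.554)²/34.554 = 0.8927
  (19 − 21.629)²/21.629 = 0.3196
  (31 − 26.295)²/26.295 = 0.8419
  (14 − 21.629)²/21.629 = 2.6909
  (31 − 25.446)²/25.446 = 1.2123
χ² = 0.2353 + 0.6200 + 1.9816 + 0.8927 + 0.3196 + 0.8419 + 2.6909 + 1.2123 = 8.79

8.79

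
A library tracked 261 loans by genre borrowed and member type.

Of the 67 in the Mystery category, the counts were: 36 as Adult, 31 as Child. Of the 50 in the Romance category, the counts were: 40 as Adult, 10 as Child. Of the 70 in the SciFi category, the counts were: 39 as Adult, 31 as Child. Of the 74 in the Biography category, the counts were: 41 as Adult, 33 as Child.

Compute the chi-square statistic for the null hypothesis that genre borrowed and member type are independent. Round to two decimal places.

Row totals: 67, 50, 70, 74. Column totals: 156, 105. Grand total N = 261.
Expected counts (row total × column total / N):
  Mystery, Adult: 67×156/261 = 40.046
  Mystery, Child: 67×105/261 = 26.954
  Romance, Adult: 50×156/261 = 29.885
  Romance, Child: 50×105/261 = 20.115
  SciFi, Adult: 70×156/261 = 41.839
  SciFi, Child: 70×105/261 = 28.161
  Biography, Adult: 74×156/261 = 44.230
  Biography, Child: 74×105/261 = 29.770
Contributions (O − E)²/E:
  (36 − 40.046)²/40.046 = 0.4088
  (31 − 26.954)²/26.954 = 0.6073
  (40 − 29.885)²/29.885 = 3.4236
  (10 − 20.115)²/20.115 = 5.0864
  (39 − 41.839)²/41.839 = 0.1926
  (31 − 28.161)²/28.161 = 0.2862
  (41 − 44.230)²/44.230 = 0.2359
  (33 − 29.770)²/29.770 = 0.3505
χ² = 0.4088 + 0.6073 + 3.4236 + 5.0864 + 0.1926 + 0.2862 + 0.2359 + 0.3505 = 10.59

10.59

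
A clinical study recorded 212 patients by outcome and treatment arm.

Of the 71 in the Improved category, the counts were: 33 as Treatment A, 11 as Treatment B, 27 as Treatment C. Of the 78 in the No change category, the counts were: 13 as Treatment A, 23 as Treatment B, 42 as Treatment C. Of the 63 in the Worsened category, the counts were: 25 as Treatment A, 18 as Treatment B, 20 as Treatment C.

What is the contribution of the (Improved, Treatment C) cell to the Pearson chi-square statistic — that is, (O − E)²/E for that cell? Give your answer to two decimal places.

0.26

Row total (Improved) = 71; column total (Treatment C) = 89; N = 212.
Expected count E = 71 × 89 / 212 = 29.807.
Contribution = (O − E)²/E = (27 − 29.807)² / 29.807 = 0.26.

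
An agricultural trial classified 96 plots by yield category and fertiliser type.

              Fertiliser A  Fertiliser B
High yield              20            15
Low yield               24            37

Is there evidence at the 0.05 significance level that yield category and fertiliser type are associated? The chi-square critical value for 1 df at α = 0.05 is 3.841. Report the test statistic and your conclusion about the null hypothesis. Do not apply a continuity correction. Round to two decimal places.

Row totals: 35, 61. Column totals: 44, 52. Grand total N = 96.
Expected counts (row total × column total / N):
  High yield, Fertiliser A: 35×44/96 = 16.042
  High yield, Fertiliser B: 35×52/96 = 18.958
  Low yield, Fertiliser A: 61×44/96 = 27.958
  Low yield, Fertiliser B: 61×52/96 = 33.042
Contributions (O − E)²/E:
  (20 − 16.042)²/16.042 = 0.9765
  (15 − 18.958)²/18.958 = 0.8263
  (24 − 27.958)²/27.958 = 0.5603
  (37 − 33.042)²/33.042 = 0.4741
χ² = 0.9765 + 0.8263 + 0.5603 + 0.4741 = 2.84
df = (2−1)(2−1) = 1. Since 2.84 < 3.841, fail to reject the null hypothesis of independence at α = 0.05.

2.84; fail to reject H₀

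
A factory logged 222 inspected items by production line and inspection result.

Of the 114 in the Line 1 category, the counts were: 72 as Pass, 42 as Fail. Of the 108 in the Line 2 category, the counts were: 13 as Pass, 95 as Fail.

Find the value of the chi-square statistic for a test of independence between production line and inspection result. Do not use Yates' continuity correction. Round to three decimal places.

61.339

Row totals: 114, 108. Column totals: 85, 137. Grand total N = 222.
Expected counts (row total × column total / N):
  Line 1, Pass: 114×85/222 = 43.64865
  Line 1, Fail: 114×137/222 = 70.35135
  Line 2, Pass: 108×85/222 = 41.35135
  Line 2, Fail: 108×137/222 = 66.64865
Contributions (O − E)²/E:
  (72 − 43.64865)²/43.64865 = 18.4152
  (42 − 70.35135)²/70.35135 = 11.4255
  (13 − 41.35135)²/41.35135 = 19.4383
  (95 − 66.64865)²/66.64865 = 12.0602
χ² = 18.4152 + 11.4255 + 19.4383 + 12.0602 = 61.339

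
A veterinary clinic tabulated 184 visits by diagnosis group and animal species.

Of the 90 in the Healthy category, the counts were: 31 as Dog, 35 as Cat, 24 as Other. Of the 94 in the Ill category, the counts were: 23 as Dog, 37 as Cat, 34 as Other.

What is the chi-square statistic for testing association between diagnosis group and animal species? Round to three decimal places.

Row totals: 90, 94. Column totals: 54, 72, 58. Grand total N = 184.
Expected counts (row total × column total / N):
  Healthy, Dog: 90×54/184 = 26.4130
  Healthy, Cat: 90×72/184 = 35.2174
  Healthy, Other: 90×58/184 = 28.3696
  Ill, Dog: 94×54/184 = 27.5870
  Ill, Cat: 94×72/184 = 36.7826
  Ill, Other: 94×58/184 = 29.6304
Contributions (O − E)²/E:
  (31 − 26.4130)²/26.4130 = 0.7966
  (35 − 35.2174)²/35.2174 = 0.0013
  (24 − 28.3696)²/28.3696 = 0.6730
  (23 − 27.5870)²/27.5870 = 0.7627
  (37 − 36.7826)²/36.7826 = 0.0013
  (34 − 29.6304)²/29.6304 = 0.6444
χ² = 0.7966 + 0.0013 + 0.6730 + 0.7627 + 0.0013 + 0.6444 = 2.879

2.879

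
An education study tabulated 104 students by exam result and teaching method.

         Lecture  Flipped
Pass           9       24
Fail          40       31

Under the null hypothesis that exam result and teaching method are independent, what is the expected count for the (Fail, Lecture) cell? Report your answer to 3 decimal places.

33.452

Row total (Fail) = 71; column total (Lecture) = 49; grand total N = 104.
Expected count = (row total × column total) / N = 71 × 49 / 104 = 33.452.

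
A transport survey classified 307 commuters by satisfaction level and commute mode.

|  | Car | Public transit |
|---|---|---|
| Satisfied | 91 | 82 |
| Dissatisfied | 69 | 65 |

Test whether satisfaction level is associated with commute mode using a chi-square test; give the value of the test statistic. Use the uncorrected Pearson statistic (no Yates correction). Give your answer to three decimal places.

0.037

Row totals: 173, 134. Column totals: 160, 147. Grand total N = 307.
Expected counts (row total × column total / N):
  Satisfied, Car: 173×160/307 = 90.1629
  Satisfied, Public transit: 173×147/307 = 82.8371
  Dissatisfied, Car: 134×160/307 = 69.8371
  Dissatisfied, Public transit: 134×147/307 = 64.1629
Contributions (O − E)²/E:
  (91 − 90.1629)²/90.1629 = 0.0078
  (82 − 82.8371)²/82.8371 = 0.0085
  (69 − 69.8371)²/69.8371 = 0.0100
  (65 − 64.1629)²/64.1629 = 0.0109
χ² = 0.0078 + 0.0085 + 0.0100 + 0.0109 = 0.037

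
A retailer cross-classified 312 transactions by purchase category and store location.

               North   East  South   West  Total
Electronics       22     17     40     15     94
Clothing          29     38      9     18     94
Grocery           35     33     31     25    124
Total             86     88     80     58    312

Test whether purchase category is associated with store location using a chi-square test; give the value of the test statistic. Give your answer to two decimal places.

29.98

Grand total N = 312.
Expected counts (row total × column total / N):
  Electronics, North: 94×86/312 = 25.9103
  Electronics, East: 94×88/312 = 26.5128
  Electronics, South: 94×80/312 = 24.1026
  Electronics, West: 94×58/312 = 17.4744
  Clothing, North: 94×86/312 = 25.9103
  Clothing, East: 94×88/312 = 26.5128
  Clothing, South: 94×80/312 = 24.1026
  Clothing, West: 94×58/312 = 17.4744
  Grocery, North: 124×86/312 = 34.1795
  Grocery, East: 124×88/312 = 34.9744
  Grocery, South: 124×80/312 = 31.7949
  Grocery, West: 124×58/312 = 23.0513
Contributions (O − E)²/E:
  (22 − 25.9103)²/25.9103 = 0.5901
  (17 − 26.5128)²/26.5128 = 3.4132
  (40 − 24.1026)²/24.1026 = 10.4855
  (15 − 17.4744)²/17.4744 = 0.3504
  (29 − 25.9103)²/25.9103 = 0.3684
  (38 − 26.5128)²/26.5128 = 4.9771
  (9 − 24.1026)²/24.1026 = 9.4632
  (18 − 17.4744)²/17.4744 = 0.0158
  (35 − 34.1795)²/34.1795 = 0.0197
  (33 − 34.9744)²/34.9744 = 0.1115
  (31 − 31.7949)²/31.7949 = 0.0199
  (25 − 23.0513)²/23.0513 = 0.1647
χ² = 0.5901 + 3.4132 + 10.4855 + 0.3504 + 0.3684 + 4.9771 + 9.4632 + 0.0158 + 0.0197 + 0.1115 + 0.0199 + 0.1647 = 29.98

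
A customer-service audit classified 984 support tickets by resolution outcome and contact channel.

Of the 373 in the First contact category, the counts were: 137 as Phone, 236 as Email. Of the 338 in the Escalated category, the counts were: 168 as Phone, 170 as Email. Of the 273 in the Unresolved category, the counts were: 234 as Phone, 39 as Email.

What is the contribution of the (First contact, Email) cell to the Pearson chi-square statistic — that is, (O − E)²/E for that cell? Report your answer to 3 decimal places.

Row total (First contact) = 373; column total (Email) = 445; N = 984.
Expected count E = 373 × 445 / 984 = 168.6839.
Contribution = (O − E)²/E = (236 − 168.6839)² / 168.6839 = 26.864.

26.864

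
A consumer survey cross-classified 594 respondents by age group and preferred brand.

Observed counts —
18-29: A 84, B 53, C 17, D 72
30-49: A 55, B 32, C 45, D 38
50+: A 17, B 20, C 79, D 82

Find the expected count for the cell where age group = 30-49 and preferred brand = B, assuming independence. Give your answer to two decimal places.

30.05

Row total (30-49) = 170; column total (B) = 105; grand total N = 594.
Expected count = (row total × column total) / N = 170 × 105 / 594 = 30.05.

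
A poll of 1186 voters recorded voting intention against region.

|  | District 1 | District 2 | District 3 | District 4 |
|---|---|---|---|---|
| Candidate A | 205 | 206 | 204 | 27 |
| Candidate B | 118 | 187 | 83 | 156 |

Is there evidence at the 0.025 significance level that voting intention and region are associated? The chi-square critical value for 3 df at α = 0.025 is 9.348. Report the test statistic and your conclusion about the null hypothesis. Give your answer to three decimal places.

159.290; reject H₀

Row totals: 642, 544. Column totals: 323, 393, 287, 183. Grand total N = 1186.
Expected counts (row total × column total / N):
  Candidate A, District 1: 642×323/1186 = 174.8449
  Candidate A, District 2: 642×393/1186 = 212.7369
  Candidate A, District 3: 642×287/1186 = 155.3575
  Candidate A, District 4: 642×183/1186 = 99.0607
  Candidate B, District 1: 544×323/1186 = 148.1551
  Candidate B, District 2: 544×393/1186 = 180.2631
  Candidate B, District 3: 544×287/1186 = 131.6425
  Candidate B, District 4: 544×183/1186 = 83.9393
Contributions (O − E)²/E:
  (205 − 174.8449)²/174.8449 = 5.2008
  (206 − 212.7369)²/212.7369 = 0.2133
  (204 − 155.3575)²/155.3575 = 15.2300
  (27 − 99.0607)²/99.0607 = 52.4198
  (118 − 148.1551)²/148.1551 = 6.1377
  (187 − 180.2631)²/180.2631 = 0.2518
  (83 − 131.6425)²/131.6425 = 17.9736
  (156 − 83.9393)²/83.9393 = 61.8631
χ² = 5.2008 + 0.2133 + 15.2300 + 52.4198 + 6.1377 + 0.2518 + 17.9736 + 61.8631 = 159.290
df = (2−1)(4−1) = 3. Since 159.290 > 9.348, reject the null hypothesis of independence at α = 0.025.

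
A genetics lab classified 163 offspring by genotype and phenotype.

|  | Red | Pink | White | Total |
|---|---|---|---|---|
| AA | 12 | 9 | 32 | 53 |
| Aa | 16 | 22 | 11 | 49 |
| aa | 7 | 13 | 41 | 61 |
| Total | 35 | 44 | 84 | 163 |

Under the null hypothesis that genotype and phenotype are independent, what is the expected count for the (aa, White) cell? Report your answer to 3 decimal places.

Row total (aa) = 61; column total (White) = 84; grand total N = 163.
Expected count = (row total × column total) / N = 61 × 84 / 163 = 31.436.

31.436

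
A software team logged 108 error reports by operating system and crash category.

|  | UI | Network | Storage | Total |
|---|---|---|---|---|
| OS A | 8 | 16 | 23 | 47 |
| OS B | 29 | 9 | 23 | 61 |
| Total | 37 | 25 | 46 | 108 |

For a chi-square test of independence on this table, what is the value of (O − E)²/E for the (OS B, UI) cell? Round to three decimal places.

3.141

Row total (OS B) = 61; column total (UI) = 37; N = 108.
Expected count E = 61 × 37 / 108 = 20.89815.
Contribution = (O − E)²/E = (29 − 20.89815)² / 20.89815 = 3.141.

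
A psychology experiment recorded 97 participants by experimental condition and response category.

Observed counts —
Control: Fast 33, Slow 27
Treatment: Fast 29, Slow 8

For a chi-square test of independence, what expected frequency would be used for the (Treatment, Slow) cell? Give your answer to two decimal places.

Row total (Treatment) = 37; column total (Slow) = 35; grand total N = 97.
Expected count = (row total × column total) / N = 37 × 35 / 97 = 13.35.

13.35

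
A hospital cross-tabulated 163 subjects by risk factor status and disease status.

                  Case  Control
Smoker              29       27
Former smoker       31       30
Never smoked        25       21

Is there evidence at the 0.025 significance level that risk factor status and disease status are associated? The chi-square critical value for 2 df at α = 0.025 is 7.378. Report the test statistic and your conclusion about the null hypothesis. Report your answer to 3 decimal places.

Row totals: 56, 61, 46. Column totals: 85, 78. Grand total N = 163.
Expected counts (row total × column total / N):
  Smoker, Case: 56×85/163 = 29.2025
  Smoker, Control: 56×78/163 = 26.7975
  Former smoker, Case: 61×85/163 = 31.8098
  Former smoker, Control: 61×78/163 = 29.1902
  Never smoked, Case: 46×85/163 = 23.9877
  Never smoked, Control: 46×78/163 = 22.0123
Contributions (O − E)²/E:
  (29 − 29.2025)²/29.2025 = 0.0014
  (27 − 26.7975)²/26.7975 = 0.0015
  (31 − 31.8098)²/31.8098 = 0.0206
  (30 − 29.1902)²/29.1902 = 0.0225
  (25 − 23.9877)²/23.9877 = 0.0427
  (21 − 22.0123)²/22.0123 = 0.0466
χ² = 0.0014 + 0.0015 + 0.0206 + 0.0225 + 0.0427 + 0.0466 = 0.135
df = (3−1)(2−1) = 2. Since 0.135 < 7.378, fail to reject the null hypothesis of independence at α = 0.025.

0.135; fail to reject H₀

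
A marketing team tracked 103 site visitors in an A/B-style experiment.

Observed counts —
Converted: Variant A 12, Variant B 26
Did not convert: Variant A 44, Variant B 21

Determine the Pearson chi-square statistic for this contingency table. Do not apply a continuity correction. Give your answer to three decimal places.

12.606

Row totals: 38, 65. Column totals: 56, 47. Grand total N = 103.
Expected counts (row total × column total / N):
  Converted, Variant A: 38×56/103 = 20.6602
  Converted, Variant B: 38×47/103 = 17.3398
  Did not convert, Variant A: 65×56/103 = 35.3398
  Did not convert, Variant B: 65×47/103 = 29.6602
Contributions (O − E)²/E:
  (12 − 20.6602)²/20.6602 = 3.6301
  (26 − 17.3398)²/17.3398 = 4.3253
  (44 − 35.3398)²/35.3398 = 2.1222
  (21 − 29.6602)²/29.6602 = 2.5286
χ² = 3.6301 + 4.3253 + 2.1222 + 2.5286 = 12.606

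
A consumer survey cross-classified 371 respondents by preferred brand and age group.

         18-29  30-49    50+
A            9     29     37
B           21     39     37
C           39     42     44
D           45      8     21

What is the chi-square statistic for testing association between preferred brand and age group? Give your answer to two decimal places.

51.24

Row totals: 75, 97, 125, 74. Column totals: 114, 118, 139. Grand total N = 371.
Expected counts (row total × column total / N):
  A, 18-29: 75×114/371 = 23.046
  A, 30-49: 75×118/371 = 23.854
  A, 50+: 75×139/371 = 28.100
  B, 18-29: 97×114/371 = 29.806
  B, 30-49: 97×118/371 = 30.852
  B, 50+: 97×139/371 = 36.342
  C, 18-29: 125×114/371 = 38.410
  C, 30-49: 125×118/371 = 39.757
  C, 50+: 125×139/371 = 46.833
  D, 18-29: 74×114/371 = 22.739
  D, 30-49: 74×118/371 = 23.536
  D, 50+: 74×139/371 = 27.725
Contributions (O − E)²/E:
  (9 − 23.046)²/23.046 = 8.5607
  (29 − 23.854)²/23.854 = 1.1101
  (37 − 28.100)²/28.100 = 2.8189
  (21 − 29.806)²/29.806 = 2.6017
  (39 − 30.852)²/30.852 = 2.1519
  (37 − 36.342)²/36.342 = 0.0119
  (39 − 38.410)²/38.410 = 0.0091
  (42 − 39.757)²/39.757 = 0.1265
  (44 − 46.833)²/46.833 = 0.1714
  (45 − 22.739)²/22.739 = 21.7930
  (8 − 23.536)²/23.536 = 10.2552
  (21 − 27.725)²/27.725 = 1.6312
χ² = 8.5607 + 1.1101 + 2.8189 + 2.6017 + 2.1519 + 0.0119 + 0.0091 + 0.1265 + 0.1714 + 21.7930 + 10.2552 + 1.6312 = 51.24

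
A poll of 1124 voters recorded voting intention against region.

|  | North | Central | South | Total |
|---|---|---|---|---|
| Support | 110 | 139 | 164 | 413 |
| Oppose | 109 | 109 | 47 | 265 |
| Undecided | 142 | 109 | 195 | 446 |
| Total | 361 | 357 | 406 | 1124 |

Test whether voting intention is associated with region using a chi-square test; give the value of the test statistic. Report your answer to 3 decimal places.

Grand total N = 1124.
Expected counts (row total × column total / N):
  Support, North: 413×361/1124 = 132.6450
  Support, Central: 413×357/1124 = 131.1753
  Support, South: 413×406/1124 = 149.1797
  Oppose, North: 265×361/1124 = 85.1112
  Oppose, Central: 265×357/1124 = 84.1681
  Oppose, South: 265×406/1124 = 95.7206
  Undecided, North: 446×361/1124 = 143.2438
  Undecided, Central: 446×357/1124 = 141.6566
  Undecided, South: 446×406/1124 = 161.0996
Contributions (O − E)²/E:
  (110 − 132.6450)²/132.6450 = 3.8659
  (139 − 131.1753)²/131.1753 = 0.4667
  (164 − 149.1797)²/149.1797 = 1.4723
  (109 − 85.1112)²/85.1112 = 6.7050
  (109 − 84.1681)²/84.1681 = 7.3261
  (47 − 95.7206)²/95.7206 = 24.7982
  (142 − 143.2438)²/143.2438 = 0.0108
  (109 − 141.6566)²/141.6566 = 7.5284
  (195 − 161.0996)²/161.0996 = 7.1337
χ² = 3.8659 + 0.4667 + 1.4723 + 6.7050 + 7.3261 + 24.7982 + 0.0108 + 7.5284 + 7.1337 = 59.307

59.307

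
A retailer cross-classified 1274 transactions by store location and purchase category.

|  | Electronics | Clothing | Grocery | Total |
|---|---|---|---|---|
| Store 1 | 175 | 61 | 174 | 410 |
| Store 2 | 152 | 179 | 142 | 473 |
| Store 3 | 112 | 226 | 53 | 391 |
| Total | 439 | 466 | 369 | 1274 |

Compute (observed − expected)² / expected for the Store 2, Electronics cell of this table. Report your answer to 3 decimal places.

Row total (Store 2) = 473; column total (Electronics) = 439; N = 1274.
Expected count E = 473 × 439 / 1274 = 162.98823.
Contribution = (O − E)²/E = (152 − 162.98823)² / 162.98823 = 0.741.

0.741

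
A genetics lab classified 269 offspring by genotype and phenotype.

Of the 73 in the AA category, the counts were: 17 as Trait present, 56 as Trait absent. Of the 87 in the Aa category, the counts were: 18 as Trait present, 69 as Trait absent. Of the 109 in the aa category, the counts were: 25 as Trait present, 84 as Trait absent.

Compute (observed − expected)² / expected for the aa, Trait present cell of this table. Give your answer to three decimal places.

Row total (aa) = 109; column total (Trait present) = 60; N = 269.
Expected count E = 109 × 60 / 269 = 24.3123.
Contribution = (O − E)²/E = (25 − 24.3123)² / 24.3123 = 0.019.

0.019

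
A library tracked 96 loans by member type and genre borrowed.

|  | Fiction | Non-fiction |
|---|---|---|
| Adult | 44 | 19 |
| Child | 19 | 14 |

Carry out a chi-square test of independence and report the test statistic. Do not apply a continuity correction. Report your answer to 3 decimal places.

1.444

Row totals: 63, 33. Column totals: 63, 33. Grand total N = 96.
Expected counts (row total × column total / N):
  Adult, Fiction: 63×63/96 = 41.3438
  Adult, Non-fiction: 63×33/96 = 21.6562
  Child, Fiction: 33×63/96 = 21.6562
  Child, Non-fiction: 33×33/96 = 11.3438
Contributions (O − E)²/E:
  (44 − 41.3438)²/41.3438 = 0.1707
  (19 − 21.6562)²/21.6562 = 0.3258
  (19 − 21.6562)²/21.6562 = 0.3258
  (14 − 11.3438)²/11.3438 = 0.6220
χ² = 0.1707 + 0.3258 + 0.3258 + 0.6220 = 1.444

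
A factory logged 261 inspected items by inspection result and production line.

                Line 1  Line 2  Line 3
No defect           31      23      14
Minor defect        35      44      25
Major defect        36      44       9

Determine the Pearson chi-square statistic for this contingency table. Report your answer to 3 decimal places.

Row totals: 68, 104, 89. Column totals: 102, 111, 48. Grand total N = 261.
Expected counts (row total × column total / N):
  No defect, Line 1: 68×102/261 = 26.5747
  No defect, Line 2: 68×111/261 = 28.9195
  No defect, Line 3: 68×48/261 = 12.5057
  Minor defect, Line 1: 104×102/261 = 40.6437
  Minor defect, Line 2: 104×111/261 = 44.2299
  Minor defect, Line 3: 104×48/261 = 19.1264
  Major defect, Line 1: 89×102/261 = 34.7816
  Major defect, Line 2: 89×111/261 = 37.8506
  Major defect, Line 3: 89×48/261 = 16.3678
Contributions (O − E)²/E:
  (31 − 26.5747)²/26.5747 = 0.7369
  (23 − 28.9195)²/28.9195 = 1.2117
  (14 − 12.5057)²/12.5057 = 0.1786
  (35 − 40.6437)²/40.6437 = 0.7837
  (44 − 44.2299)²/44.2299 = 0.0012
  (25 − 19.1264)²/19.1264 = 1.8037
  (36 − 34.7816)²/34.7816 = 0.0427
  (44 − 37.8506)²/37.8506 = 0.9991
  (9 − 16.3678)²/16.3678 = 3.3165
χ² = 0.7369 + 1.2117 + 0.1786 + 0.7837 + 0.0012 + 1.8037 + 0.0427 + 0.9991 + 3.3165 = 9.074

9.074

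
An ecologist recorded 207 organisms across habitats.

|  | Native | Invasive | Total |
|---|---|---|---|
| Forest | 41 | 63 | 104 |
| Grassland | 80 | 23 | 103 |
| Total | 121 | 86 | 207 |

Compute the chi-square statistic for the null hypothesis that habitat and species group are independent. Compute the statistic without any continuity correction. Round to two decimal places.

31.17

Grand total N = 207.
Expected counts (row total × column total / N):
  Forest, Native: 104×121/207 = 60.792
  Forest, Invasive: 104×86/207 = 43.208
  Grassland, Native: 103×121/207 = 60.208
  Grassland, Invasive: 103×86/207 = 42.792
Contributions (O − E)²/E:
  (41 − 60.792)²/60.792 = 6.4437
  (63 − 43.208)²/43.208 = 9.0660
  (80 − 60.208)²/60.208 = 6.5062
  (23 − 42.792)²/42.792 = 9.1541
χ² = 6.4437 + 9.0660 + 6.5062 + 9.1541 = 31.17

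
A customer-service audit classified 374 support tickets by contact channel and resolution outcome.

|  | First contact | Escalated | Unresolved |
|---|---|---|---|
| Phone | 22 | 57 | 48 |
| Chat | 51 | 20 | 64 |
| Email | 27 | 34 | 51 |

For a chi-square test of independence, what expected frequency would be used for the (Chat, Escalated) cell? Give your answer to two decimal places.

Row total (Chat) = 135; column total (Escalated) = 111; grand total N = 374.
Expected count = (row total × column total) / N = 135 × 111 / 374 = 40.07.

40.07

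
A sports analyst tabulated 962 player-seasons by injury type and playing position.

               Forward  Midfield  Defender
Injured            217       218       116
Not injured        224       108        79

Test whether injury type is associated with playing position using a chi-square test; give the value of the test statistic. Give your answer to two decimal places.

Row totals: 551, 411. Column totals: 441, 326, 195. Grand total N = 962.
Expected counts (row total × column total / N):
  Injured, Forward: 551×441/962 = 252.589
  Injured, Midfield: 551×326/962 = 186.721
  Injured, Defender: 551×195/962 = 111.689
  Not injured, Forward: 411×441/962 = 188.411
  Not injured, Midfield: 411×326/962 = 139.279
  Not injured, Defender: 411×195/962 = 83.311
Contributions (O − E)²/E:
  (217 − 252.589)²/252.589 = 5.0144
  (218 − 186.721)²/186.721 = 5.2398
  (116 − 111.689)²/111.689 = 0.1664
  (224 − 188.411)²/188.411 = 6.7224
  (108 − 139.279)²/139.279 = 7.0246
  (79 − 83.311)²/83.311 = 0.2231
χ² = 5.0144 + 5.2398 + 0.1664 + 6.7224 + 7.0246 + 0.2231 = 24.39

24.39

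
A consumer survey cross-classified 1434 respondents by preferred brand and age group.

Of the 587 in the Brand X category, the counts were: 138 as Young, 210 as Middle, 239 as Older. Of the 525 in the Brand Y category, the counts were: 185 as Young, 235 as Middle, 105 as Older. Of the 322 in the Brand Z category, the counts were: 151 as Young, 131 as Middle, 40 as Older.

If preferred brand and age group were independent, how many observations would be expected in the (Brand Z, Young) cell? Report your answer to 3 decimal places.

Row total (Brand Z) = 322; column total (Young) = 474; grand total N = 1434.
Expected count = (row total × column total) / N = 322 × 474 / 1434 = 106.435.

106.435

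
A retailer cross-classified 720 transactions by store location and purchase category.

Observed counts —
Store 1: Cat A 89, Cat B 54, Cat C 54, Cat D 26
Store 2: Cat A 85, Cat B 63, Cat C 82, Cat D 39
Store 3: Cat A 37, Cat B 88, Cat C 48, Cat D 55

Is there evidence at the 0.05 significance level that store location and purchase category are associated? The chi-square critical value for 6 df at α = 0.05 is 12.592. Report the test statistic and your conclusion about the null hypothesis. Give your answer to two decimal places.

Row totals: 223, 269, 228. Column totals: 211, 205, 184, 120. Grand total N = 720.
Expected counts (row total × column total / N):
  Store 1, Cat A: 223×211/720 = 65.351
  Store 1, Cat B: 223×205/720 = 63.493
  Store 1, Cat C: 223×184/720 = 56.989
  Store 1, Cat D: 223×120/720 = 37.167
  Store 2, Cat A: 269×211/720 = 78.832
  Store 2, Cat B: 269×205/720 = 76.590
  Store 2, Cat C: 269×184/720 = 68.744
  Store 2, Cat D: 269×120/720 = 44.833
  Store 3, Cat A: 228×211/720 = 66.817
  Store 3, Cat B: 228×205/720 = 64.917
  Store 3, Cat C: 228×184/720 = 58.267
  Store 3, Cat D: 228×120/720 = 38.000
Contributions (O − E)²/E:
  (89 − 65.351)²/65.351 = 8.5580
  (54 − 63.493)²/63.493 = 1.4193
  (54 − 56.989)²/56.989 = 0.1568
  (26 − 37.167)²/37.167 = 3.3552
  (85 − 78.832)²/78.832 = 0.4826
  (63 − 76.590)²/76.590 = 2.4114
  (82 − 68.744)²/68.744 = 2.5562
  (39 − 44.833)²/44.833 = 0.7589
  (37 − 66.817)²/66.817 = 13.3058
  (88 − 64.917)²/64.917 = 8.2078
  (48 − 58.267)²/58.267 = 1.8091
  (55 − 38.000)²/38.000 = 7.6053
χ² = 8.5580 + 1.4193 + 0.1568 + 3.3552 + 0.4826 + 2.4114 + 2.5562 + 0.7589 + 13.3058 + 8.2078 + 1.8091 + 7.6053 = 50.63
df = (3−1)(4−1) = 6. Since 50.63 > 12.592, reject the null hypothesis of independence at α = 0.05.

50.63; reject H₀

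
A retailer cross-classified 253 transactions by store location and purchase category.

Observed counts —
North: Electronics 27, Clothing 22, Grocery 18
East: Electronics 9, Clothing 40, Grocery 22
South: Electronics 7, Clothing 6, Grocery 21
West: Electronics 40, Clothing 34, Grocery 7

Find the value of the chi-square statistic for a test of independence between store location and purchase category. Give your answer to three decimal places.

Row totals: 67, 71, 34, 81. Column totals: 83, 102, 68. Grand total N = 253.
Expected counts (row total × column total / N):
  North, Electronics: 67×83/253 = 21.98024
  North, Clothing: 67×102/253 = 27.01186
  North, Grocery: 67×68/253 = 18.00791
  East, Electronics: 71×83/253 = 23.29249
  East, Clothing: 71×102/253 = 28.62451
  East, Grocery: 71×68/253 = 19.08300
  South, Electronics: 34×83/253 = 11.15415
  South, Clothing: 34×102/253 = 13.70751
  South, Grocery: 34×68/253 = 9.13834
  West, Electronics: 81×83/253 = 26.57312
  West, Clothing: 81×102/253 = 32.65613
  West, Grocery: 81×68/253 = 21.77075
Contributions (O − E)²/E:
  (27 − 21.98024)²/21.98024 = 1.1464
  (22 − 27.01186)²/27.01186 = 0.9299
  (18 − 18.00791)²/18.00791 = 0.0000
  (9 − 23.29249)²/23.29249 = 8.7700
  (40 − 28.62451)²/28.62451 = 4.5207
  (22 − 19.08300)²/19.08300 = 0.4459
  (7 − 11.15415)²/11.15415 = 1.5471
  (6 − 13.70751)²/13.70751 = 4.3338
  (21 − 9.13834)²/9.13834 = 15.3966
  (40 − 26.57312)²/26.57312 = 6.7843
  (34 − 32.65613)²/32.65613 = 0.0553
  (7 − 21.77075)²/21.77075 = 10.0215
χ² = 1.1464 + 0.9299 + 0.0000 + 8.7700 + 4.5207 + 0.4459 + 1.5471 + 4.3338 + 15.3966 + 6.7843 + 0.0553 + 10.0215 = 53.951

53.951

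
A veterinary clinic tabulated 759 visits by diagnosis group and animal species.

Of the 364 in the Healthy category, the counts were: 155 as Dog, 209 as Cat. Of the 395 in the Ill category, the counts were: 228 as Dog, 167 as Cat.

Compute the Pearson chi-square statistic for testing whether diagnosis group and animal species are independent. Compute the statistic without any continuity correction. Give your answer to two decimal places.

17.37

Row totals: 364, 395. Column totals: 383, 376. Grand total N = 759.
Expected counts (row total × column total / N):
  Healthy, Dog: 364×383/759 = 183.679
  Healthy, Cat: 364×376/759 = 180.321
  Ill, Dog: 395×383/759 = 199.321
  Ill, Cat: 395×376/759 = 195.679
Contributions (O − E)²/E:
  (155 − 183.679)²/183.679 = 4.4778
  (209 − 180.321)²/180.321 = 4.5612
  (228 − 199.321)²/199.321 = 4.1264
  (167 − 195.679)²/195.679 = 4.2032
χ² = 4.4778 + 4.5612 + 4.1264 + 4.2032 = 17.37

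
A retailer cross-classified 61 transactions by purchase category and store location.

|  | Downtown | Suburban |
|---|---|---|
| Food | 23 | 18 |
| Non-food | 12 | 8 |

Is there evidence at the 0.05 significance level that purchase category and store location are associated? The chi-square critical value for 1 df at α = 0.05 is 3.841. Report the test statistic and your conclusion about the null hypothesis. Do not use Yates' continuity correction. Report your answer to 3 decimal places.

Row totals: 41, 20. Column totals: 35, 26. Grand total N = 61.
Expected counts (row total × column total / N):
  Food, Downtown: 41×35/61 = 23.5246
  Food, Suburban: 41×26/61 = 17.4754
  Non-food, Downtown: 20×35/61 = 11.4754
  Non-food, Suburban: 20×26/61 = 8.5246
Contributions (O − E)²/E:
  (23 − 23.5246)²/23.5246 = 0.0117
  (18 − 17.4754)²/17.4754 = 0.0157
  (12 − 11.4754)²/11.4754 = 0.0240
  (8 − 8.5246)²/8.5246 = 0.0323
χ² = 0.0117 + 0.0157 + 0.0240 + 0.0323 = 0.084
df = (2−1)(2−1) = 1. Since 0.084 < 3.841, fail to reject the null hypothesis of independence at α = 0.05.

0.084; fail to reject H₀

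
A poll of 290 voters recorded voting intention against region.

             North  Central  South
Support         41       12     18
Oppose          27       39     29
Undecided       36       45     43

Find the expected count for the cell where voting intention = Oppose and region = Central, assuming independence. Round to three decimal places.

Row total (Oppose) = 95; column total (Central) = 96; grand total N = 290.
Expected count = (row total × column total) / N = 95 × 96 / 290 = 31.448.

31.448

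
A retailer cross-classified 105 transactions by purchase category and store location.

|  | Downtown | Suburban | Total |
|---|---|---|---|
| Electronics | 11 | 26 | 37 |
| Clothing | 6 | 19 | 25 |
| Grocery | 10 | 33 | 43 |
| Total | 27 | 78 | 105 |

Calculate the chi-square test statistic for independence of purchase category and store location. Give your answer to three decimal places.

0.487

Grand total N = 105.
Expected counts (row total × column total / N):
  Electronics, Downtown: 37×27/105 = 9.5143
  Electronics, Suburban: 37×78/105 = 27.4857
  Clothing, Downtown: 25×27/105 = 6.4286
  Clothing, Suburban: 25×78/105 = 18.5714
  Grocery, Downtown: 43×27/105 = 11.0571
  Grocery, Suburban: 43×78/105 = 31.9429
Contributions (O − E)²/E:
  (11 − 9.5143)²/9.5143 = 0.2320
  (26 − 27.4857)²/27.4857 = 0.0803
  (6 − 6.4286)²/6.4286 = 0.0286
  (19 − 18.5714)²/18.5714 = 0.0099
  (10 − 11.0571)²/11.0571 = 0.1011
  (33 − 31.9429)²/31.9429 = 0.0350
χ² = 0.2320 + 0.0803 + 0.0286 + 0.0099 + 0.1011 + 0.0350 = 0.487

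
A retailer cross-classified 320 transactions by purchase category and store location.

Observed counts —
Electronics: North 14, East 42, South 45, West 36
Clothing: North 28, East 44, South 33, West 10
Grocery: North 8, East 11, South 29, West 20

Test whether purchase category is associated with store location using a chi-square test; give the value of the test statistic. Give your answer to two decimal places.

Row totals: 137, 115, 68. Column totals: 50, 97, 107, 66. Grand total N = 320.
Expected counts (row total × column total / N):
  Electronics, North: 137×50/320 = 21.4062
  Electronics, East: 137×97/320 = 41.5281
  Electronics, South: 137×107/320 = 45.8094
  Electronics, West: 137×66/320 = 28.2563
  Clothing, North: 115×50/320 = 17.9688
  Clothing, East: 115×97/320 = 34.8594
  Clothing, South: 115×107/320 = 38.4531
  Clothing, West: 115×66/320 = 23.7188
  Grocery, North: 68×50/320 = 10.6250
  Grocery, East: 68×97/320 = 20.6125
  Grocery, South: 68×107/320 = 22.7375
  Grocery, West: 68×66/320 = 14.0250
Contributions (O − E)²/E:
  (14 − 21.4062)²/21.4062 = 2.5624
  (42 − 41.5281)²/41.5281 = 0.0054
  (45 − 45.8094)²/45.8094 = 0.0143
  (36 − 28.2563)²/28.2563 = 2.1222
  (28 − 17.9688)²/17.9688 = 5.6000
  (44 − 34.8594)²/34.8594 = 2.3968
  (33 − 38.4531)²/38.4531 = 0.7733
  (10 − 23.7188)²/23.7188 = 7.9349
  (8 − 10.6250)²/10.6250 = 0.6485
  (11 − 20.6125)²/20.6125 = 4.4827
  (29 − 22.7375)²/22.7375 = 1.7249
  (20 − 14.0250)²/14.0250 = 2.5455
χ² = 2.5624 + 0.0054 + 0.0143 + 2.1222 + 5.6000 + 2.3968 + 0.7733 + 7.9349 + 0.6485 + 4.4827 + 1.7249 + 2.5455 = 30.81

30.81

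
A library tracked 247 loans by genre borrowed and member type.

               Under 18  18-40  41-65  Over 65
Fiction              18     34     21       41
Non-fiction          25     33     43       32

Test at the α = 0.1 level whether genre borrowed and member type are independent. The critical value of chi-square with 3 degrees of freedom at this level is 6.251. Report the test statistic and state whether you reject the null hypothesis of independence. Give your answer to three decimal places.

Row totals: 114, 133. Column totals: 43, 67, 64, 73. Grand total N = 247.
Expected counts (row total × column total / N):
  Fiction, Under 18: 114×43/247 = 19.8462
  Fiction, 18-40: 114×67/247 = 30.9231
  Fiction, 41-65: 114×64/247 = 29.5385
  Fiction, Over 65: 114×73/247 = 33.6923
  Non-fiction, Under 18: 133×43/247 = 23.1538
  Non-fiction, 18-40: 133×67/247 = 36.0769
  Non-fiction, 41-65: 133×64/247 = 34.4615
  Non-fiction, Over 65: 133×73/247 = 39.3077
Contributions (O − E)²/E:
  (18 − 19.8462)²/19.8462 = 0.1717
  (34 − 30.9231)²/30.9231 = 0.3062
  (21 − 29.5385)²/29.5385 = 2.4682
  (41 − 33.6923)²/33.6923 = 1.5850
  (25 − 23.1538)²/23.1538 = 0.1472
  (33 − 36.0769)²/36.0769 = 0.2624
  (43 − 34.4615)²/34.4615 = 2.1156
  (32 − 39.3077)²/39.3077 = 1.3586
χ² = 0.1717 + 0.3062 + 2.4682 + 1.5850 + 0.1472 + 0.2624 + 2.1156 + 1.3586 = 8.415
df = (2−1)(4−1) = 3. Since 8.415 > 6.251, reject the null hypothesis of independence at α = 0.1.

8.415; reject H₀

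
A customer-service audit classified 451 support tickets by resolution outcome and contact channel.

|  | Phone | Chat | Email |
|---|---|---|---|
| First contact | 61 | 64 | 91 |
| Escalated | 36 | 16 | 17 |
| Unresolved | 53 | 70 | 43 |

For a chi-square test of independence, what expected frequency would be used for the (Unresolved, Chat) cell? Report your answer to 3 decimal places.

55.211

Row total (Unresolved) = 166; column total (Chat) = 150; grand total N = 451.
Expected count = (row total × column total) / N = 166 × 150 / 451 = 55.211.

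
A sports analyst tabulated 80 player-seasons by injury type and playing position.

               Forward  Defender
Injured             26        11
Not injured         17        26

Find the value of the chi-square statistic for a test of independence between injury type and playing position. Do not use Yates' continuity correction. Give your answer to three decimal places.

7.557

Row totals: 37, 43. Column totals: 43, 37. Grand total N = 80.
Expected counts (row total × column total / N):
  Injured, Forward: 37×43/80 = 19.8875
  Injured, Defender: 37×37/80 = 17.1125
  Not injured, Forward: 43×43/80 = 23.1125
  Not injured, Defender: 43×37/80 = 19.8875
Contributions (O − E)²/E:
  (26 − 19.8875)²/19.8875 = 1.8787
  (11 − 17.1125)²/17.1125 = 2.1834
  (17 − 23.1125)²/23.1125 = 1.6166
  (26 − 19.8875)²/19.8875 = 1.8787
χ² = 1.8787 + 2.1834 + 1.6166 + 1.8787 = 7.557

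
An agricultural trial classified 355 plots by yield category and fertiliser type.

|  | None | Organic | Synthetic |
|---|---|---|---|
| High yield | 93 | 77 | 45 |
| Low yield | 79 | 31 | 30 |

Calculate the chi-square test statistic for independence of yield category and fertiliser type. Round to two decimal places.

Row totals: 215, 140. Column totals: 172, 108, 75. Grand total N = 355.
Expected counts (row total × column total / N):
  High yield, None: 215×172/355 = 104.169
  High yield, Organic: 215×108/355 = 65.408
  High yield, Synthetic: 215×75/355 = 45.423
  Low yield, None: 140×172/355 = 67.831
  Low yield, Organic: 140×108/355 = 42.592
  Low yield, Synthetic: 140×75/355 = 29.577
Contributions (O − E)²/E:
  (93 − 104.169)²/104.169 = 1.1975
  (77 − 65.408)²/65.408 = 2.0544
  (45 − 45.423)²/45.423 = 0.0039
  (79 − 67.831)²/67.831 = 1.8391
  (31 − 42.592)²/42.592 = 3.1549
  (30 − 29.577)²/29.577 = 0.0060
χ² = 1.1975 + 2.0544 + 0.0039 + 1.8391 + 3.1549 + 0.0060 = 8.26

8.26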